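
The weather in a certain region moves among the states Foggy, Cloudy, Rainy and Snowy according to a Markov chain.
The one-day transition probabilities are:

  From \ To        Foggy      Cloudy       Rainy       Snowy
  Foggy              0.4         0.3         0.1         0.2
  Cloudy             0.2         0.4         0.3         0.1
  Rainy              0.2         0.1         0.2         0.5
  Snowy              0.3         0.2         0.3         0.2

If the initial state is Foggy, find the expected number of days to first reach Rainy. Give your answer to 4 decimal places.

Let t(s) be the expected number of days to first reach Rainy from state s, with t(Rainy) = 0. Conditioning on the first day:
t(Foggy) = 1 + 0.4·t(Foggy) + 0.3·t(Cloudy) + 0.2·t(Snowy)
t(Cloudy) = 1 + 0.2·t(Foggy) + 0.4·t(Cloudy) + 0.1·t(Snowy)
t(Snowy) = 1 + 0.3·t(Foggy) + 0.2·t(Cloudy) + 0.2·t(Snowy)
Solving: t(Foggy) = 5.0857, t(Cloudy) = 4.0571, t(Snowy) = 4.1714.
Expected days from Foggy to Rainy: 5.0857.

5.0857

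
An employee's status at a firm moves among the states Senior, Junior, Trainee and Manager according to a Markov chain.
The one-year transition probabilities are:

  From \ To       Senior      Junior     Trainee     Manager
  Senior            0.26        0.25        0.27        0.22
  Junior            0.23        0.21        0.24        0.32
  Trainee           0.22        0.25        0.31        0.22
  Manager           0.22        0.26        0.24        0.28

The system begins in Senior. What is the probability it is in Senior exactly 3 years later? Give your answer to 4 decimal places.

Propagate the distribution vector 3 years from Senior.
After 0 years: (1.0000, 0.0000, 0.0000, 0.0000)
After 1 year: (0.2600, 0.2500, 0.2700, 0.2200)
After 2 years: (0.2329, 0.2422, 0.2667, 0.2582)
After 3 years: (0.2317, 0.2429, 0.2657, 0.2597)
P(in Senior after 3 years) = 0.2317

0.2317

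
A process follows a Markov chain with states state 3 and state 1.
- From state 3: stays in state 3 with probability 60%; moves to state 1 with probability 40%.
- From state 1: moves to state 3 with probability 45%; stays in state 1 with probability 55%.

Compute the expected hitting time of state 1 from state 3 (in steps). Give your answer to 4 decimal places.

Let t(s) be the expected number of steps to first reach state 1 from state s, with t(state 1) = 0. Conditioning on the first step:
t(state 3) = 1 + 0.6·t(state 3)
Solving: t(state 3) = 2.5000.
Expected steps from state 3 to state 1: 2.5000.

2.5000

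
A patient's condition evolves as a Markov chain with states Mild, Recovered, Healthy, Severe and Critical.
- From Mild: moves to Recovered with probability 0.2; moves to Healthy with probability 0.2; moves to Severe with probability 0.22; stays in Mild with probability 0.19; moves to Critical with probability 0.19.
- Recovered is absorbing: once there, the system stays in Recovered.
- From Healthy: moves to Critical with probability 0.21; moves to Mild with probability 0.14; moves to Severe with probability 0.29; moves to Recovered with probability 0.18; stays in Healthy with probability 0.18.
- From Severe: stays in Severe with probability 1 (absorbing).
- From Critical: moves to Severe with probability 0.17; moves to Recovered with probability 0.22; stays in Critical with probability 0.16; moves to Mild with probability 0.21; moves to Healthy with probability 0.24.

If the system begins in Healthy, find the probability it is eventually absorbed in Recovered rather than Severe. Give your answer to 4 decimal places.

0.4284

Let h(s) be the probability of absorption at Recovered starting from transient state s. Then h(Recovered) = 1 and h(Severe) = 0. By first-step analysis:
h(Mild) = 0.19·h(Mild) + 0.2·1 + 0.2·h(Healthy) + 0.22·0 + 0.19·h(Critical)
h(Healthy) = 0.14·h(Mild) + 0.18·1 + 0.18·h(Healthy) + 0.29·0 + 0.21·h(Critical)
h(Critical) = 0.21·h(Mild) + 0.22·1 + 0.24·h(Healthy) + 0.17·0 + 0.16·h(Critical)
Solving: h(Mild) = 0.4704, h(Healthy) = 0.4284, h(Critical) = 0.5019.
Starting from Healthy, the probability is 0.4284.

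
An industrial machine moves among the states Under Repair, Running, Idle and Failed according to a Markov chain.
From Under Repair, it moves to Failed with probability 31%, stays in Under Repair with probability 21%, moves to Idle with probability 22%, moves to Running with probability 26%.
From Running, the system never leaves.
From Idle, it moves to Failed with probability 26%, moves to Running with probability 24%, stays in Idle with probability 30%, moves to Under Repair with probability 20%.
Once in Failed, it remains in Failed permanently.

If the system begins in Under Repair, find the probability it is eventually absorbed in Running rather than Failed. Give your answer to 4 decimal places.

Let h(s) be the probability of absorption at Running starting from transient state s. Then h(Running) = 1 and h(Failed) = 0. By first-step analysis:
h(Under Repair) = 0.21·h(Under Repair) + 0.26·1 + 0.22·h(Idle) + 0.31·0
h(Idle) = 0.2·h(Under Repair) + 0.24·1 + 0.3·h(Idle) + 0.26·0
Solving: h(Under Repair) = 0.4613, h(Idle) = 0.4747.
Starting from Under Repair, the probability is 0.4613.

0.4613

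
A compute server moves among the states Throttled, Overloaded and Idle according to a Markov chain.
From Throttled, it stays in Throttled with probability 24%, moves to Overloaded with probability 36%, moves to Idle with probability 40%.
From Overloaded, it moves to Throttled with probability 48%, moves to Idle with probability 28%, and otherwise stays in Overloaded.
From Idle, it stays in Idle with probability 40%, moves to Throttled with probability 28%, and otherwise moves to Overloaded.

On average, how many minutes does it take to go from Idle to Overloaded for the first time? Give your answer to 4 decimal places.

Let t(s) be the expected number of minutes to first reach Overloaded from state s, with t(Overloaded) = 0. Conditioning on the first minute:
t(Throttled) = 1 + 0.24·t(Throttled) + 0.4·t(Idle)
t(Idle) = 1 + 0.28·t(Throttled) + 0.4·t(Idle)
Solving: t(Throttled) = 2.9070, t(Idle) = 3.0233.
Expected minutes from Idle to Overloaded: 3.0233.

3.0233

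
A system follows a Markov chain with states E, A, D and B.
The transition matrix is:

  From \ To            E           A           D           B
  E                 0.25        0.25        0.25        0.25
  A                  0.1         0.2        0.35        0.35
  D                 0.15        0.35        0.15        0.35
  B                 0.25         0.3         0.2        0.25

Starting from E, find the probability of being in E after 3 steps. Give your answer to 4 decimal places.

0.1850

Propagate the distribution vector 3 steps from E.
After 0 steps: (1.0000, 0.0000, 0.0000, 0.0000)
After 1 step: (0.2500, 0.2500, 0.2500, 0.2500)
After 2 steps: (0.1875, 0.2750, 0.2375, 0.3000)
After 3 steps: (0.1850, 0.2750, 0.2388, 0.3013)
P(in E after 3 steps) = 0.1850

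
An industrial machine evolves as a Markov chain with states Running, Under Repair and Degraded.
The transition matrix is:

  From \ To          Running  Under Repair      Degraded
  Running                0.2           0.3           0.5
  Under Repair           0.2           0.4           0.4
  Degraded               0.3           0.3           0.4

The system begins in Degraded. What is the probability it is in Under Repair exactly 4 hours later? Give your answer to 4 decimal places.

0.3333

Propagate the distribution vector 4 hours from Degraded.
After 0 hours: (0.0000, 0.0000, 1.0000)
After 1 hour: (0.3000, 0.3000, 0.4000)
After 2 hours: (0.2400, 0.3300, 0.4300)
After 3 hours: (0.2430, 0.3330, 0.4240)
After 4 hours: (0.2424, 0.3333, 0.4243)
P(in Under Repair after 4 hours) = 0.3333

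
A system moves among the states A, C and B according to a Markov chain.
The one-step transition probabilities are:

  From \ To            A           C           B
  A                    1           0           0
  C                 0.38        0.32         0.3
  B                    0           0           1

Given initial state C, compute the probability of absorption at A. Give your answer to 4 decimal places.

Let h(s) be the probability of absorption at A starting from transient state s. Then h(A) = 1 and h(B) = 0. By first-step analysis:
h(C) = 0.38·1 + 0.32·h(C) + 0.3·0
Solving: h(C) = 0.5588.
Starting from C, the probability is 0.5588.

0.5588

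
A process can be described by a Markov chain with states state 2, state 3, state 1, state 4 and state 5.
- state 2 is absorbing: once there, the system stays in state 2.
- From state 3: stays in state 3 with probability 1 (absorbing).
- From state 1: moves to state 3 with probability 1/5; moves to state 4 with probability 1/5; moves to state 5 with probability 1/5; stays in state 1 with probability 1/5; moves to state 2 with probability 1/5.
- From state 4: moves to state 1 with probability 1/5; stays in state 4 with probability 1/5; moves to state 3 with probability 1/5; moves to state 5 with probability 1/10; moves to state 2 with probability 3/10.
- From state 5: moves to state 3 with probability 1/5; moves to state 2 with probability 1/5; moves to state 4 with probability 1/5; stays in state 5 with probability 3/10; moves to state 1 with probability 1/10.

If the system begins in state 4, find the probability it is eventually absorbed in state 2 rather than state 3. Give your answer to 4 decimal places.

Let h(s) be the probability of absorption at state 2 starting from transient state s. Then h(state 2) = 1 and h(state 3) = 0. By first-step analysis:
h(state 1) = 0.2·1 + 0.2·0 + 0.2·h(state 1) + 0.2·h(state 4) + 0.2·h(state 5)
h(state 4) = 0.3·1 + 0.2·0 + 0.2·h(state 1) + 0.2·h(state 4) + 0.1·h(state 5)
h(state 5) = 0.2·1 + 0.2·0 + 0.1·h(state 1) + 0.2·h(state 4) + 0.3·h(state 5)
Solving: h(state 1) = 0.5238, h(state 4) = 0.5714, h(state 5) = 0.5238.
Starting from state 4, the probability is 0.5714.

0.5714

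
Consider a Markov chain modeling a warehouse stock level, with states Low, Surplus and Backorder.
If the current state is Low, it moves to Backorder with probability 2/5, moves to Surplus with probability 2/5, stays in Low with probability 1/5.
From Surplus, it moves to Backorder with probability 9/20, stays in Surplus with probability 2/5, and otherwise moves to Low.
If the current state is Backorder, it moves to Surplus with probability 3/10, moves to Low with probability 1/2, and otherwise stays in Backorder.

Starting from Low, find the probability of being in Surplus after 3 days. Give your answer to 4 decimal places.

0.3660

Propagate the distribution vector 3 days from Low.
After 0 days: (1.0000, 0.0000, 0.0000)
After 1 day: (0.2000, 0.4000, 0.4000)
After 2 days: (0.3000, 0.3600, 0.3400)
After 3 days: (0.2840, 0.3660, 0.3500)
P(in Surplus after 3 days) = 0.3660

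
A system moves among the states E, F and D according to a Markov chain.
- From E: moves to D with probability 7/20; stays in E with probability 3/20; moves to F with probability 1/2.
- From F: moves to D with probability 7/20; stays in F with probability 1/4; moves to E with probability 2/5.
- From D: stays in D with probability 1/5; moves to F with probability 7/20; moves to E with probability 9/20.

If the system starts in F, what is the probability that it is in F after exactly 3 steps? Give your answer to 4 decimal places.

Propagate the distribution vector 3 steps from F.
After 0 steps: (0.0000, 1.0000, 0.0000)
After 1 step: (0.4000, 0.2500, 0.3500)
After 2 steps: (0.3175, 0.3850, 0.2975)
After 3 steps: (0.3355, 0.3591, 0.3054)
P(in F after 3 steps) = 0.3591

0.3591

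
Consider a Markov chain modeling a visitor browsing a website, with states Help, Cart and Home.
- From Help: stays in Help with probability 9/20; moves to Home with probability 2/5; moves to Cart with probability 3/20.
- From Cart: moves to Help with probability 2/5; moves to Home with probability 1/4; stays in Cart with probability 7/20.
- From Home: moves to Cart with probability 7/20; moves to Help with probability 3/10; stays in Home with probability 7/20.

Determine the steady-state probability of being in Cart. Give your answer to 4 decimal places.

0.2730

Let the stationary distribution be π with π = πP and π_1 + π_2 + π_3 = 1.
π_1 = 0.45·π_1 + 0.4·π_2 + 0.3·π_3
π_2 = 0.15·π_1 + 0.35·π_2 + 0.35·π_3
Solving with the normalization constraint gives π = (0.3851, 0.2730, 0.3420).
So the stationary probability of Cart is 0.2730.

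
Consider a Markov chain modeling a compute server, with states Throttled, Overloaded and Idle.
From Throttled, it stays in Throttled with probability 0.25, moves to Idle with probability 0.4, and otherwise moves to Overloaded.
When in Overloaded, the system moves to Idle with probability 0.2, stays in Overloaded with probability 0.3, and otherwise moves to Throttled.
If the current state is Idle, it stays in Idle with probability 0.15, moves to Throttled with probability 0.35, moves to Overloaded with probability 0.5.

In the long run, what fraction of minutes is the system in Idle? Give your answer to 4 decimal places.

Let the stationary distribution be π with π = πP and π_1 + π_2 + π_3 = 1.
π_1 = 0.25·π_1 + 0.5·π_2 + 0.35·π_3
π_2 = 0.35·π_1 + 0.3·π_2 + 0.5·π_3
Solving with the normalization constraint gives π = (0.3687, 0.3706, 0.2607).
So the stationary probability of Idle is 0.2607.

0.2607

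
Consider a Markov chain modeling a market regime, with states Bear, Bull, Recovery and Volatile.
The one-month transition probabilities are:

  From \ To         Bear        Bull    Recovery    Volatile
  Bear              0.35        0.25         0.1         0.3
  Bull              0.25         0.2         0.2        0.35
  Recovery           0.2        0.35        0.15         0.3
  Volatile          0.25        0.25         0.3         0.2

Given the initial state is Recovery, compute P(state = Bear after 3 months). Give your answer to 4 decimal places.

Propagate the distribution vector 3 months from Recovery.
After 0 months: (0.0000, 0.0000, 1.0000, 0.0000)
After 1 month: (0.2000, 0.3500, 0.1500, 0.3000)
After 2 months: (0.2625, 0.2475, 0.2025, 0.2875)
After 3 months: (0.2661, 0.2579, 0.1924, 0.2836)
P(in Bear after 3 months) = 0.2661

0.2661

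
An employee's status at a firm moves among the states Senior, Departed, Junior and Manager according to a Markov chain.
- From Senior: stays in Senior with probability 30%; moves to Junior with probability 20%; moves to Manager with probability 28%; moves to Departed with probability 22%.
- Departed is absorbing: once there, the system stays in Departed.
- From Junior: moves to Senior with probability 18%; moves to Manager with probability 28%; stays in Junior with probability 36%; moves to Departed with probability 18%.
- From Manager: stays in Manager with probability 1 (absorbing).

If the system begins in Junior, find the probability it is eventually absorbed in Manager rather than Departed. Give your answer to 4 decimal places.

Let h(s) be the probability of absorption at Manager starting from transient state s. Then h(Manager) = 1 and h(Departed) = 0. By first-step analysis:
h(Senior) = 0.3·h(Senior) + 0.22·0 + 0.2·h(Junior) + 0.28·1
h(Junior) = 0.18·h(Senior) + 0.18·0 + 0.36·h(Junior) + 0.28·1
Solving: h(Senior) = 0.5709, h(Junior) = 0.5981.
Starting from Junior, the probability is 0.5981.

0.5981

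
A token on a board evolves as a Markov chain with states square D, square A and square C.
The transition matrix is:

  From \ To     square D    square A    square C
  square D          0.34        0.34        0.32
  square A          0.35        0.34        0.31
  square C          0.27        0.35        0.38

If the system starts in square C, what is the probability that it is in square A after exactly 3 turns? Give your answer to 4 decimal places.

Propagate the distribution vector 3 turns from square C.
After 0 turns: (0.0000, 0.0000, 1.0000)
After 1 turn: (0.2700, 0.3500, 0.3800)
After 2 turns: (0.3169, 0.3438, 0.3393)
After 3 turns: (0.3197, 0.3434, 0.3369)
P(in square A after 3 turns) = 0.3434

0.3434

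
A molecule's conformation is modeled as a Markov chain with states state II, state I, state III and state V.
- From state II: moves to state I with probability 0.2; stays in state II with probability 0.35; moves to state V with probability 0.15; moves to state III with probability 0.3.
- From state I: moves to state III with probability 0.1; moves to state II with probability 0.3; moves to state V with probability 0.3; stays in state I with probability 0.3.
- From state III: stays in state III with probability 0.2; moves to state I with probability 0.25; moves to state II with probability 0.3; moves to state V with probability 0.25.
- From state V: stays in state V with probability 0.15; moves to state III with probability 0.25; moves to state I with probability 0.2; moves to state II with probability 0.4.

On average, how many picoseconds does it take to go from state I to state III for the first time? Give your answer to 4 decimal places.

Let t(s) be the expected number of picoseconds to first reach state III from state s, with t(state III) = 0. Conditioning on the first picosecond:
t(state II) = 1 + 0.35·t(state II) + 0.2·t(state I) + 0.15·t(state V)
t(state I) = 1 + 0.3·t(state II) + 0.3·t(state I) + 0.3·t(state V)
t(state V) = 1 + 0.4·t(state II) + 0.2·t(state I) + 0.15·t(state V)
Solving: t(state II) = 4.0586, t(state I) = 4.9944, t(state V) = 4.2616.
Expected picoseconds from state I to state III: 4.9944.

4.9944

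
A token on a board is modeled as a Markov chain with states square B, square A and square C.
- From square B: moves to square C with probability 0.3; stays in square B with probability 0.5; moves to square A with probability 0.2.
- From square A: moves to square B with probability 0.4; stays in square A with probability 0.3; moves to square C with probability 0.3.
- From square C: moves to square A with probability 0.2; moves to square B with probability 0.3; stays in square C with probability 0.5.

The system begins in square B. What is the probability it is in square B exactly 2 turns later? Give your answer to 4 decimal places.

Sum over the intermediate state after 1 turn:
P = P(square B→square B)·P(square B→square B) + P(square B→square A)·P(square A→square B) + P(square B→square C)·P(square C→square B)
  = 0.5×0.5 + 0.2×0.4 + 0.3×0.3
  = 0.2500 + 0.0800 + 0.0900 = 0.4200

0.4200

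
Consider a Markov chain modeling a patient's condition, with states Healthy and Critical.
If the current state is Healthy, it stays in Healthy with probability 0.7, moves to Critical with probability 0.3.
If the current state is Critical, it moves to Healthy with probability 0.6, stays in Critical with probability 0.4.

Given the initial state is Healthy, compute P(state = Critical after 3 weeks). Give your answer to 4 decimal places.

Propagate the distribution vector 3 weeks from Healthy.
After 0 weeks: (1.0000, 0.0000)
After 1 week: (0.7000, 0.3000)
After 2 weeks: (0.6700, 0.3300)
After 3 weeks: (0.6670, 0.3330)
P(in Critical after 3 weeks) = 0.3330

0.3330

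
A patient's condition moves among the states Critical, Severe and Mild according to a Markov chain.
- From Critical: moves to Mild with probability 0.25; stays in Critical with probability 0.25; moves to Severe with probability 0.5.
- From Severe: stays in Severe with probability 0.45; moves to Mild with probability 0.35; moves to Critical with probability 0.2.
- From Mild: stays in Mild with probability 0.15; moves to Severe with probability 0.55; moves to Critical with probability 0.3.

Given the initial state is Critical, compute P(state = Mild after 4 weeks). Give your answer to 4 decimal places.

Propagate the distribution vector 4 weeks from Critical.
After 0 weeks: (1.0000, 0.0000, 0.0000)
After 1 week: (0.2500, 0.5000, 0.2500)
After 2 weeks: (0.2375, 0.4875, 0.2750)
After 3 weeks: (0.2394, 0.4894, 0.2713)
After 4 weeks: (0.2391, 0.4891, 0.2718)
P(in Mild after 4 weeks) = 0.2718

0.2718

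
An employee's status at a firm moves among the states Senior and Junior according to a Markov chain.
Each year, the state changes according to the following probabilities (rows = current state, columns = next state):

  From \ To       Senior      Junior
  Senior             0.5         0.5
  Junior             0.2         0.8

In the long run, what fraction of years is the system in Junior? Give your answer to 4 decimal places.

0.7143

Let the stationary distribution be π with π = πP and π_1 + π_2 = 1.
π_1 = 0.5·π_1 + 0.2·π_2
Solving with the normalization constraint gives π = (0.2857, 0.7143).
So the stationary probability of Junior is 0.7143.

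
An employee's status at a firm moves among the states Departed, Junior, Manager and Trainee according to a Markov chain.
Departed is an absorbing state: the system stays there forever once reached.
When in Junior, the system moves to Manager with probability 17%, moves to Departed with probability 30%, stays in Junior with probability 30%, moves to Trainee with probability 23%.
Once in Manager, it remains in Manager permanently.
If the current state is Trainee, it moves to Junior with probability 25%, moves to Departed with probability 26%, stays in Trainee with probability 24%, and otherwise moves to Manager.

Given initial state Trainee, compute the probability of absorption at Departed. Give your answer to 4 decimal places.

0.5416

Let h(s) be the probability of absorption at Departed starting from transient state s. Then h(Departed) = 1 and h(Manager) = 0. By first-step analysis:
h(Junior) = 0.3·1 + 0.3·h(Junior) + 0.17·0 + 0.23·h(Trainee)
h(Trainee) = 0.26·1 + 0.25·h(Junior) + 0.25·0 + 0.24·h(Trainee)
Solving: h(Junior) = 0.6065, h(Trainee) = 0.5416.
Starting from Trainee, the probability is 0.5416.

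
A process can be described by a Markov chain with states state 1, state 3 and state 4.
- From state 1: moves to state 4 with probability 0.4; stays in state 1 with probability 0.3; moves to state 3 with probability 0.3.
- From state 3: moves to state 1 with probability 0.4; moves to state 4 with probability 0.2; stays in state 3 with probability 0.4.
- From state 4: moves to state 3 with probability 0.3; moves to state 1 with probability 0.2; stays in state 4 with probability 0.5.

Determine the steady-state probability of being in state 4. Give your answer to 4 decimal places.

Let the stationary distribution be π with π = πP and π_1 + π_2 + π_3 = 1.
π_1 = 0.3·π_1 + 0.4·π_2 + 0.2·π_3
π_2 = 0.3·π_1 + 0.4·π_2 + 0.3·π_3
Solving with the normalization constraint gives π = (0.2963, 0.3333, 0.3704).
So the stationary probability of state 4 is 0.3704.

0.3704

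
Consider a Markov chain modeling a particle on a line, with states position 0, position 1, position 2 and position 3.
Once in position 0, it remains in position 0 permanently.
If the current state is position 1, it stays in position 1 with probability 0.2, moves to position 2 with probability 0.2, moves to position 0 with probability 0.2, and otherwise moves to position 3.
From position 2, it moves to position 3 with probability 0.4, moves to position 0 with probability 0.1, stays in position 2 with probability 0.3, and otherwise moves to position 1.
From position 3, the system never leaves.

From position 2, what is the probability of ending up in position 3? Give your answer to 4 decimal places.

0.7692

Let h(s) be the probability of absorption at position 3 starting from transient state s. Then h(position 3) = 1 and h(position 0) = 0. By first-step analysis:
h(position 1) = 0.2·0 + 0.2·h(position 1) + 0.2·h(position 2) + 0.4·1
h(position 2) = 0.1·0 + 0.2·h(position 1) + 0.3·h(position 2) + 0.4·1
Solving: h(position 1) = 0.6923, h(position 2) = 0.7692.
Starting from position 2, the probability is 0.7692.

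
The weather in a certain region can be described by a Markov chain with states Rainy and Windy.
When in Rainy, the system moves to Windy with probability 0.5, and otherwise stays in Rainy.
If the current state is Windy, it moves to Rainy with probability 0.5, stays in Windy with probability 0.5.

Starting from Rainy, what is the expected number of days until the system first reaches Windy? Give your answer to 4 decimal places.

Let t(s) be the expected number of days to first reach Windy from state s, with t(Windy) = 0. Conditioning on the first day:
t(Rainy) = 1 + 0.5·t(Rainy)
Solving: t(Rainy) = 2.0000.
Expected days from Rainy to Windy: 2.0000.

2.0000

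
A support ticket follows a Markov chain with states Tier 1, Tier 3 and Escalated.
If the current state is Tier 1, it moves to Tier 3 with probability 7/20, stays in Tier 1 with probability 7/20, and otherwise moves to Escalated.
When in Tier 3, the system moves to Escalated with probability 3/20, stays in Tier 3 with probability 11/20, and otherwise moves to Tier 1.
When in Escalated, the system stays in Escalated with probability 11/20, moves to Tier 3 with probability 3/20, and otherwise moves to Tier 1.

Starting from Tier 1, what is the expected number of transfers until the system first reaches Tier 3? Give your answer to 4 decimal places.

3.7037

Let t(s) be the expected number of transfers to first reach Tier 3 from state s, with t(Tier 3) = 0. Conditioning on the first transfer:
t(Tier 1) = 1 + 0.35·t(Tier 1) + 0.3·t(Escalated)
t(Escalated) = 1 + 0.3·t(Tier 1) + 0.55·t(Escalated)
Solving: t(Tier 1) = 3.7037, t(Escalated) = 4.6914.
Expected transfers from Tier 1 to Tier 3: 3.7037.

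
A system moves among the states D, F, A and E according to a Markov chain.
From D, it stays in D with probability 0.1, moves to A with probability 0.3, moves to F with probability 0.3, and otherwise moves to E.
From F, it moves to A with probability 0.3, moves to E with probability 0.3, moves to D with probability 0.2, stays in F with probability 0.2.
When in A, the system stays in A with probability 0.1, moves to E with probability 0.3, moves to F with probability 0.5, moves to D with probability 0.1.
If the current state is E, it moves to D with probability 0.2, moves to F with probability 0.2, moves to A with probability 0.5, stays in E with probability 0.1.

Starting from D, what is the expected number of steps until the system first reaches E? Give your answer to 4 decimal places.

Let t(s) be the expected number of steps to first reach E from state s, with t(E) = 0. Conditioning on the first step:
t(D) = 1 + 0.1·t(D) + 0.3·t(F) + 0.3·t(A)
t(F) = 1 + 0.2·t(D) + 0.2·t(F) + 0.3·t(A)
t(A) = 1 + 0.1·t(D) + 0.5·t(F) + 0.1·t(A)
Solving: t(D) = 3.3333, t(F) = 3.3333, t(A) = 3.3333.
Expected steps from D to E: 3.3333.

3.3333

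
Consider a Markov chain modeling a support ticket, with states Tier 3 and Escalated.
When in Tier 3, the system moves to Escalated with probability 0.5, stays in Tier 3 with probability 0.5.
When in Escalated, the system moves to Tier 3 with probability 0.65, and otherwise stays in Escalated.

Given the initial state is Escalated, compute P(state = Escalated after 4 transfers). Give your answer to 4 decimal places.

0.4351

Propagate the distribution vector 4 transfers from Escalated.
After 0 transfers: (0.0000, 1.0000)
After 1 transfer: (0.6500, 0.3500)
After 2 transfers: (0.5525, 0.4475)
After 3 transfers: (0.5671, 0.4329)
After 4 transfers: (0.5649, 0.4351)
P(in Escalated after 4 transfers) = 0.4351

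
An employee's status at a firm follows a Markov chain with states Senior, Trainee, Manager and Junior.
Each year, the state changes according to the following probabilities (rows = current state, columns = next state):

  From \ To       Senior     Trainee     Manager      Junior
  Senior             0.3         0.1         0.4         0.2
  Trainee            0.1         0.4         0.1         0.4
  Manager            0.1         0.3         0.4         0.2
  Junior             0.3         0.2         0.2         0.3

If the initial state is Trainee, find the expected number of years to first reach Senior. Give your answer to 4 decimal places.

6.0305

Let t(s) be the expected number of years to first reach Senior from state s, with t(Senior) = 0. Conditioning on the first year:
t(Trainee) = 1 + 0.4·t(Trainee) + 0.1·t(Manager) + 0.4·t(Junior)
t(Manager) = 1 + 0.3·t(Trainee) + 0.4·t(Manager) + 0.2·t(Junior)
t(Junior) = 1 + 0.2·t(Trainee) + 0.2·t(Manager) + 0.3·t(Junior)
Solving: t(Trainee) = 6.0305, t(Manager) = 6.3359, t(Junior) = 4.9618.
Expected years from Trainee to Senior: 6.0305.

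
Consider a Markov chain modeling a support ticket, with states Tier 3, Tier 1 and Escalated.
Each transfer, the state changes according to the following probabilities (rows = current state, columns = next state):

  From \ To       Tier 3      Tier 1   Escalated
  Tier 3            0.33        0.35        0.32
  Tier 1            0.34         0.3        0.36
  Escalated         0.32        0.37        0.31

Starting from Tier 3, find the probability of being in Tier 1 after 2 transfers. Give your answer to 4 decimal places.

0.3389

Sum over the intermediate state after 1 transfer:
P = P(Tier 3→Tier 3)·P(Tier 3→Tier 1) + P(Tier 3→Tier 1)·P(Tier 1→Tier 1) + P(Tier 3→Escalated)·P(Escalated→Tier 1)
  = 0.33×0.35 + 0.35×0.3 + 0.32×0.37
  = 0.1155 + 0.1050 + 0.1184 = 0.3389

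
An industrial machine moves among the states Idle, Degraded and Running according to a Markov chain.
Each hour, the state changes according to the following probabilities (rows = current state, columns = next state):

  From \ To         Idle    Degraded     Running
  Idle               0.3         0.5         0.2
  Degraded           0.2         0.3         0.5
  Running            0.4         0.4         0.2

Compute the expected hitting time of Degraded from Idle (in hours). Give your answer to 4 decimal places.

Let t(s) be the expected number of hours to first reach Degraded from state s, with t(Degraded) = 0. Conditioning on the first hour:
t(Idle) = 1 + 0.3·t(Idle) + 0.2·t(Running)
t(Running) = 1 + 0.4·t(Idle) + 0.2·t(Running)
Solving: t(Idle) = 2.0833, t(Running) = 2.2917.
Expected hours from Idle to Degraded: 2.0833.

2.0833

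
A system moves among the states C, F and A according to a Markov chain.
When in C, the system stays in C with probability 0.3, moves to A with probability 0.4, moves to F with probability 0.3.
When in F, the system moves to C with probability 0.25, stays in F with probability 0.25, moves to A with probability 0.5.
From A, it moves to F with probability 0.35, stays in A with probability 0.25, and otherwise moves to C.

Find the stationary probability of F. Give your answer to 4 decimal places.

0.3035

Let the stationary distribution be π with π = πP and π_1 + π_2 + π_3 = 1.
π_1 = 0.3·π_1 + 0.25·π_2 + 0.4·π_3
π_2 = 0.3·π_1 + 0.25·π_2 + 0.35·π_3
Solving with the normalization constraint gives π = (0.3222, 0.3035, 0.3742).
So the stationary probability of F is 0.3035.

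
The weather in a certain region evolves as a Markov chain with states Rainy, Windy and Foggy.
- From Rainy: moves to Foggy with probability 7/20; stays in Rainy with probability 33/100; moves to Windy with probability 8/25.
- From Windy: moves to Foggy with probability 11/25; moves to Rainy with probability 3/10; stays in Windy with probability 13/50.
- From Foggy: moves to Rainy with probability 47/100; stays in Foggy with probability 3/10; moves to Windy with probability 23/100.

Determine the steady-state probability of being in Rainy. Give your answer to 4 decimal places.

Let the stationary distribution be π with π = πP and π_1 + π_2 + π_3 = 1.
π_1 = 0.33·π_1 + 0.3·π_2 + 0.47·π_3
π_2 = 0.32·π_1 + 0.26·π_2 + 0.23·π_3
Solving with the normalization constraint gives π = (0.3718, 0.2716, 0.3566).
So the stationary probability of Rainy is 0.3718.

0.3718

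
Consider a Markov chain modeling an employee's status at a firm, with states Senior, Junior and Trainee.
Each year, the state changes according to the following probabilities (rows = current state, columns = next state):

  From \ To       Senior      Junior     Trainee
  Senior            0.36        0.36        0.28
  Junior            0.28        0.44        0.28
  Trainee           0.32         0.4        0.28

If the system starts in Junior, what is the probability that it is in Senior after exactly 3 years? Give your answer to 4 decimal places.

Propagate the distribution vector 3 years from Junior.
After 0 years: (0.0000, 1.0000, 0.0000)
After 1 year: (0.2800, 0.4400, 0.2800)
After 2 years: (0.3136, 0.4064, 0.2800)
After 3 years: (0.3163, 0.4037, 0.2800)
P(in Senior after 3 years) = 0.3163

0.3163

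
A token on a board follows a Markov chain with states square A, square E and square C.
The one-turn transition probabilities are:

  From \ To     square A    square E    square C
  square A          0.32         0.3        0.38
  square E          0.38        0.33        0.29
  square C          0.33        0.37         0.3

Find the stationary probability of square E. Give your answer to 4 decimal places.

Let the stationary distribution be π with π = πP and π_1 + π_2 + π_3 = 1.
π_1 = 0.32·π_1 + 0.38·π_2 + 0.33·π_3
π_2 = 0.3·π_1 + 0.33·π_2 + 0.37·π_3
Solving with the normalization constraint gives π = (0.3432, 0.3327, 0.3241).
So the stationary probability of square E is 0.3327.

0.3327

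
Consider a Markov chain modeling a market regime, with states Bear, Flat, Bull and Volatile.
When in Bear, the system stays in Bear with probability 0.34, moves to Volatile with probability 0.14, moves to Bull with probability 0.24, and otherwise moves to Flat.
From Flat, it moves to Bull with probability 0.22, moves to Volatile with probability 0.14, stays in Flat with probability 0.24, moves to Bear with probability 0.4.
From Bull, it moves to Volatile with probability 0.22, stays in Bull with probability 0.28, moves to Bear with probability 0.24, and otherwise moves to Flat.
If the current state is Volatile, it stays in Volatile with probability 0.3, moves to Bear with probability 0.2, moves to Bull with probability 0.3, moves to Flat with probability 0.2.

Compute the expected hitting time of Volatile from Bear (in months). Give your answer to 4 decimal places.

Let t(s) be the expected number of months to first reach Volatile from state s, with t(Volatile) = 0. Conditioning on the first month:
t(Bear) = 1 + 0.34·t(Bear) + 0.28·t(Flat) + 0.24·t(Bull)
t(Flat) = 1 + 0.4·t(Bear) + 0.24·t(Flat) + 0.22·t(Bull)
t(Bull) = 1 + 0.24·t(Bear) + 0.26·t(Flat) + 0.28·t(Bull)
Solving: t(Bear) = 6.2673, t(Flat) = 6.2773, t(Bull) = 5.7448.
Expected months from Bear to Volatile: 6.2673.

6.2673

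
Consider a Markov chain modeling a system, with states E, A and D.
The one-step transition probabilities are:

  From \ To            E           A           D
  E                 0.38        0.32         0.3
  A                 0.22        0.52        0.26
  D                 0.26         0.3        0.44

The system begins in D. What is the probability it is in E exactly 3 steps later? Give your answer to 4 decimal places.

Propagate the distribution vector 3 steps from D.
After 0 steps: (0.0000, 0.0000, 1.0000)
After 1 step: (0.2600, 0.3000, 0.4400)
After 2 steps: (0.2792, 0.3712, 0.3496)
After 3 steps: (0.2787, 0.3872, 0.3341)
P(in E after 3 steps) = 0.2787

0.2787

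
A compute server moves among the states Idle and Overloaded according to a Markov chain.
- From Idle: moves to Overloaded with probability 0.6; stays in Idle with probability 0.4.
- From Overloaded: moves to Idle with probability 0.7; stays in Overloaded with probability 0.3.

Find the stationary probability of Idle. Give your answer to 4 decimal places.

0.5385

Let the stationary distribution be π with π = πP and π_1 + π_2 = 1.
π_1 = 0.4·π_1 + 0.7·π_2
Solving with the normalization constraint gives π = (0.5385, 0.4615).
So the stationary probability of Idle is 0.5385.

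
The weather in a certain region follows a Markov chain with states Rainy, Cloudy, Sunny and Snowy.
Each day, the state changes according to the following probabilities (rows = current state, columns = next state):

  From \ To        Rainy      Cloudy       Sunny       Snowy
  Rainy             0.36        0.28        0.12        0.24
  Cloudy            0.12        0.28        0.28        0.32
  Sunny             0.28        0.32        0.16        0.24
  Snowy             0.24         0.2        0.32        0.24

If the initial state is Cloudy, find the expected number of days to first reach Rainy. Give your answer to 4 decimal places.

Let t(s) be the expected number of days to first reach Rainy from state s, with t(Rainy) = 0. Conditioning on the first day:
t(Cloudy) = 1 + 0.28·t(Cloudy) + 0.28·t(Sunny) + 0.32·t(Snowy)
t(Sunny) = 1 + 0.32·t(Cloudy) + 0.16·t(Sunny) + 0.24·t(Snowy)
t(Snowy) = 1 + 0.2·t(Cloudy) + 0.32·t(Sunny) + 0.24·t(Snowy)
Solving: t(Cloudy) = 5.1327, t(Sunny) = 4.4420, t(Snowy) = 4.5368.
Expected days from Cloudy to Rainy: 5.1327.

5.1327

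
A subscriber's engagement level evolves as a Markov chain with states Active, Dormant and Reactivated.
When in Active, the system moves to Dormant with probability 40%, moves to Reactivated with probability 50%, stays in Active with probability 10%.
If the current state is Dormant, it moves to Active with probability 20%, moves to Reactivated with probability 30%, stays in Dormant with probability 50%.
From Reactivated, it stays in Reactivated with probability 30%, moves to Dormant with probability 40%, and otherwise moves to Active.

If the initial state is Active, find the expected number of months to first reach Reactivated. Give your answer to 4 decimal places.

2.4324

Let t(s) be the expected number of months to first reach Reactivated from state s, with t(Reactivated) = 0. Conditioning on the first month:
t(Active) = 1 + 0.1·t(Active) + 0.4·t(Dormant)
t(Dormant) = 1 + 0.2·t(Active) + 0.5·t(Dormant)
Solving: t(Active) = 2.4324, t(Dormant) = 2.9730.
Expected months from Active to Reactivated: 2.4324.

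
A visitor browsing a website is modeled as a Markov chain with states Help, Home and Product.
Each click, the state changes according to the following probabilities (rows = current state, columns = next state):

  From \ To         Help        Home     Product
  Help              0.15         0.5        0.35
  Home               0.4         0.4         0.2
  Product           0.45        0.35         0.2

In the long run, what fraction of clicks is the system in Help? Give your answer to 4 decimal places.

0.3300

Let the stationary distribution be π with π = πP and π_1 + π_2 + π_3 = 1.
π_1 = 0.15·π_1 + 0.4·π_2 + 0.45·π_3
π_2 = 0.5·π_1 + 0.4·π_2 + 0.35·π_3
Solving with the normalization constraint gives π = (0.3300, 0.4205, 0.2495).
So the stationary probability of Help is 0.3300.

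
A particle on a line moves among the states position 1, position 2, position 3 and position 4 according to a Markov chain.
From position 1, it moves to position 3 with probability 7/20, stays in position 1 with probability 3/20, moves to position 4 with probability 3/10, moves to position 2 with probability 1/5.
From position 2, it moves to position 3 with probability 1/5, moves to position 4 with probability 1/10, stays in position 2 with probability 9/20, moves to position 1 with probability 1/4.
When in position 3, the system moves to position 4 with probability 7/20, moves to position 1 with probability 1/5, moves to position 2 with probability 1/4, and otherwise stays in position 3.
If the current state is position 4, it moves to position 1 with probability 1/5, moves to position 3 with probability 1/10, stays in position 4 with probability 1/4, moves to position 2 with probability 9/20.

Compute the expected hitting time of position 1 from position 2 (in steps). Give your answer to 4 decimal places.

Let t(s) be the expected number of steps to first reach position 1 from state s, with t(position 1) = 0. Conditioning on the first step:
t(position 2) = 1 + 0.45·t(position 2) + 0.2·t(position 3) + 0.1·t(position 4)
t(position 3) = 1 + 0.25·t(position 2) + 0.2·t(position 3) + 0.35·t(position 4)
t(position 4) = 1 + 0.45·t(position 2) + 0.1·t(position 3) + 0.25·t(position 4)
Solving: t(position 2) = 4.3050, t(position 3) = 4.5756, t(position 4) = 4.5264.
Expected steps from position 2 to position 1: 4.3050.

4.3050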